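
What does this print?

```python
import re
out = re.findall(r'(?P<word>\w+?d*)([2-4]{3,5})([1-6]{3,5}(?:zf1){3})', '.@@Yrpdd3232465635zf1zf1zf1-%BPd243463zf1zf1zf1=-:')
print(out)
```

[('Yrpdd', '32324', '65635zf1zf1zf1'), ('BPd', '243', '463zf1zf1zf1')]

The pattern matches one or more of a word character (lazy), then zero or more of the literal 'd' (captured as 'word'); then 3 to 5 of a character in [2-4] (captured); then 3 to 5 of a character in [1-6], then the literal 'zf1' repeated 3 times (captured).
A `+?`/`*?`/`{m,n}?` starts at its minimum and grows only as far as needed for what follows to match.
Matches: at [3:27] match 'Yrpdd3232465635zf1zf1zf1', groups = ('Yrpdd', '32324', '65635zf1zf1zf1'); at [29:47] match 'BPd243463zf1zf1zf1', groups = ('BPd', '243', '463zf1zf1zf1').
3 groups means each result is a tuple of 3 captured strings — 2 here.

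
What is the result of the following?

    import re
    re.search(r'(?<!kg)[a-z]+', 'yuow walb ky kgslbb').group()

The negative lookahead/lookbehind blocks any match where the forbidden context is present.
The match spans [0:4] → 'yuow'.

'yuow'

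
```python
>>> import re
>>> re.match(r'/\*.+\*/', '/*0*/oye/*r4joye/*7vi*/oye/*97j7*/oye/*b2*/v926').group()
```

`re.match` only tries the pattern at the start of the string.
The match spans [0:43] → '/*0*/oye/*r4joye/*7vi*/oye/*97j7*/oye/*b2*/'.

'/*0*/oye/*r4joye/*7vi*/oye/*97j7*/oye/*b2*/'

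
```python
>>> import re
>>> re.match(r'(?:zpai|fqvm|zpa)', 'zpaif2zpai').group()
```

`|` is ordered: at each position the engine commits to the first alternative that works.
`match` is anchored at position 0; if the pattern doesn't fit there, it returns None.
The match spans [0:4] → 'zpai'.

'zpai'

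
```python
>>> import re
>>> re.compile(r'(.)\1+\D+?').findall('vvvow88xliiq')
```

['v', '8', 'i']

`\1` is not a pattern — it's the concrete string captured by group 1, re-applied verbatim.
Scanning left to right: at [0:4] match 'vvvo', group 1 = 'v'; at [5:8] match '88x', group 1 = '8'; at [9:12] match 'iiq', group 1 = 'i'.
With a single group, `findall` returns only what that group captured — 3 items.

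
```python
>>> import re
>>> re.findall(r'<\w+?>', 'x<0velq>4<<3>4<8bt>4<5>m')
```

Scanning left to right: at [1:8] → '<0velq>'; at [10:13] → '<3>'; at [14:19] → '<8bt>'; at [20:23] → '<5>'.
`findall` yields the raw match text (4 of them) because the pattern has no groups.

['<0velq>', '<3>', '<8bt>', '<5>']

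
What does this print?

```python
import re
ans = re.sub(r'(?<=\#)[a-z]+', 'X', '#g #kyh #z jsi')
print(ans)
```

#X #X #X jsi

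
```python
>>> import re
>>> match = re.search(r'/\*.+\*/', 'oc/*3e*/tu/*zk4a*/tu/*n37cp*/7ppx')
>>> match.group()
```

'/*3e*/tu/*zk4a*/tu/*n37cp*/'

The match spans [2:29] → '/*3e*/tu/*zk4a*/tu/*n37cp*/'.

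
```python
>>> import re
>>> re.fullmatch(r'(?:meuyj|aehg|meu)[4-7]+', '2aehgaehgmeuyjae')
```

None

For `fullmatch`, every character of the input must be accounted for by the pattern.
Here the pattern can't cover the whole string, so the call returns None.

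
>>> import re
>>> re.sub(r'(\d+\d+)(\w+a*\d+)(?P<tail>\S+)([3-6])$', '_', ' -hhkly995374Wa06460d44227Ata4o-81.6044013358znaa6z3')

The pattern matches one or more of a digit, then one or more of a digit (captured); then one or more of a word character, then zero or more of the literal 'a', then one or more of a digit (captured); then one or more of a non-whitespace character (captured as 'tail'); then a character in [3-6] (captured); then anchored at the end.
Matches: at [7:52] → '995374Wa06460d44227Ata4o-81.6044013358znaa6z3'.
Each match is replaced by '_'.

' -hhkly_'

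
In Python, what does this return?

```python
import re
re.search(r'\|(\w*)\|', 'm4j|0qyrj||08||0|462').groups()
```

('0qyrj',)

The match spans [3:10] → '|0qyrj|'.
Captured: group 1 = '0qyrj'.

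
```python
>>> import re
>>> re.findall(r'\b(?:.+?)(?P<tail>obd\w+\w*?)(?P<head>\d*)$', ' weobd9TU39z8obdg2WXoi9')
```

[('obd9TU39z8obdg2WXoi9', '')]

The pattern matches a word boundary (`\b`, zero-width); then one or more of any character (lazy) (non-capturing group); then the literal 'obd', then one or more of a word character, then zero or more of a word character (lazy) (captured as 'tail'); then zero or more of a digit (captured as 'head'); then anchored at the end.
The `?` after the quantifier makes it lazy — it takes as little as possible before letting the rest of the pattern try.
Scanning left to right: at [1:23] match 'weobd9TU39z8obdg2WXoi9', groups = ('obd9TU39z8obdg2WXoi9', '').
With 2 capturing groups, `findall` returns a 2-tuple per match.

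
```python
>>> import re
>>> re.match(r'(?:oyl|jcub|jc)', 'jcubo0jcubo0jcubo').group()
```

'jcub'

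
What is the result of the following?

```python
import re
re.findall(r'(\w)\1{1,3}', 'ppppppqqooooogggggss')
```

['p', 'p', 'q', 'o', 'g', 's']

`\1` is not a pattern — it's the concrete string captured by group 1, re-applied verbatim.
Matches: at [0:4] match 'pppp', group 1 = 'p'; at [4:6] match 'pp', group 1 = 'p'; at [6:8] match 'qq', group 1 = 'q'; at [8:12] match 'oooo', group 1 = 'o'; at [13:17] match 'gggg', group 1 = 'g'; ….
One capturing group, so `findall` returns just the captured substring from each match — 6 in all.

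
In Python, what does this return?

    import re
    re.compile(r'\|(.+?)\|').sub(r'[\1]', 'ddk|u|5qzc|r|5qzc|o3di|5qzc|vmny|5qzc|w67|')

Lazy quantifiers expand one character at a time until the remainder of the pattern can match.
Matches: at [3:6] → '|u|'; at [10:13] → '|r|'; at [17:23] → '|o3di|'; at [27:33] → '|vmny|'; at [37:42] → '|w67|'.
`\1` in the replacement pulls in group 1's text for each match.

'ddk[u]5qzc[r]5qzc[o3di]5qzc[vmny]5qzc[w67]'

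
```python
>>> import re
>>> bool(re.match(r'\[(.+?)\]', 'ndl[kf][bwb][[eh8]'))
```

False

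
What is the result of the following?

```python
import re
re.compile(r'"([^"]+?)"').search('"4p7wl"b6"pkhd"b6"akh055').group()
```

The match spans [0:7] → '"4p7wl"'.

'"4p7wl"'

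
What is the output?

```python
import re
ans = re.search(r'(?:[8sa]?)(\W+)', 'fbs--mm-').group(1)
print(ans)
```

--

This matches optionally one of [8sa] (non-capturing group); then one or more of a non-word character (captured).
`search` walks the string left to right and returns the first match it finds.
The match spans [2:5] → 's--'.
Captured: group 1 = '--'.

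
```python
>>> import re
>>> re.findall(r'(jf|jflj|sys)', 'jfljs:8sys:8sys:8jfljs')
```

['jf', 'sys', 'sys', 'jf']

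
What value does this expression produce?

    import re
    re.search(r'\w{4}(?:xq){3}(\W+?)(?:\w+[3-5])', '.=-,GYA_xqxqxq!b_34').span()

(4, 19)

Pattern: exactly 4 of a word character, then the literal 'xq' repeated 3 times; then one or more of a non-word character (lazy) (captured); then one or more of a word character, then a character in [3-5] (non-capturing group).
`re.search` scans for the first position where the pattern succeeds.
The match spans [4:19] → 'GYA_xqxqxq!b_34'.
Captured: group 1 = '!'.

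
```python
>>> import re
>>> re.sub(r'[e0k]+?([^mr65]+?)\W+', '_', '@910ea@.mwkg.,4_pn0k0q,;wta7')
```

'@91_mw_4_pn_wta7'

Each match is replaced by '_'.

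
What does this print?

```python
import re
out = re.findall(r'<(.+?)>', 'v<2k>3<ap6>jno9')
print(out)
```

['2k', 'ap6']

Lazy quantifiers expand one character at a time until the remainder of the pattern can match.
Because there's exactly one group, `findall` drops the full match and keeps group 1 from each hit.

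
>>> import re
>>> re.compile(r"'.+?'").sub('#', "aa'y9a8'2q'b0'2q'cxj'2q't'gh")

Lazy quantifiers expand one character at a time until the remainder of the pattern can match.
Every occurrence is swapped for '#'.

'aa#2q#2q#2q#gh'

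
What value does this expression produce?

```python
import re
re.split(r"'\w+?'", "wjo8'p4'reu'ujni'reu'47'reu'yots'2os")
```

`split` removes every match and returns the 5 fragments in between.

['wjo8', 'reu', 'reu', 'reu', '2os']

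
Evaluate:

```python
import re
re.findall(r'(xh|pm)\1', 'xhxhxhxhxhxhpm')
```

['xh', 'xh', 'xh']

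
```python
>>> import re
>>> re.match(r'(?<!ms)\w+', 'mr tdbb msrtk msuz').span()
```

(0, 2)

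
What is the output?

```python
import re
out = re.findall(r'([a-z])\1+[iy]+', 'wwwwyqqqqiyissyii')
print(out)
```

['w', 'q', 's']

`\1` is not a pattern — it's the concrete string captured by group 1, re-applied verbatim.
Walking the string: at [0:5] match 'wwwwy', group 1 = 'w'; at [5:12] match 'qqqqiyi', group 1 = 'q'; at [12:17] match 'ssyii', group 1 = 's'.
Because there's exactly one group, `findall` drops the full match and keeps group 1 from each hit.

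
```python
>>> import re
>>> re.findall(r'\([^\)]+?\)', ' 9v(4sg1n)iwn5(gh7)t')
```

['(4sg1n)', '(gh7)']

With no groups in the pattern, `findall` gives back each whole match — 2 here.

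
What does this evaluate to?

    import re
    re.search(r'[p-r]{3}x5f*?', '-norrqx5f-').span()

(3, 8)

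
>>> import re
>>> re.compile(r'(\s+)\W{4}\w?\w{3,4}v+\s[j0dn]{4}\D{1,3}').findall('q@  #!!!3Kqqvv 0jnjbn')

['  ']

This matches one or more of whitespace (captured); then exactly 4 of a non-word character; then optionally a word character, then 3 to 4 of a word character; then one or more of a literal 'v'; then whitespace, then exactly 4 of one of [j0dn], then 1 to 3 of a non-digit.
Scanning left to right: at [2:21] match '  #!!!3Kqqvv 0jnjbn', group 1 = '  '.
`findall` collects group 1 from the one match (1 total).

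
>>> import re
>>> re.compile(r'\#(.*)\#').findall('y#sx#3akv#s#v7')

Walking the string: at [1:12] match '#sx#3akv#s#', group 1 = 'sx#3akv#s'.
Because there's exactly one group, `findall` drops the full match and keeps group 1 from the one hit.

['sx#3akv#s']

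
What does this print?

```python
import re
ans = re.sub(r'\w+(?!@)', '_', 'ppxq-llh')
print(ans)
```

The negative lookahead/lookbehind blocks any match where the forbidden context is present.
`sub` substitutes '_' at each match site.

_-_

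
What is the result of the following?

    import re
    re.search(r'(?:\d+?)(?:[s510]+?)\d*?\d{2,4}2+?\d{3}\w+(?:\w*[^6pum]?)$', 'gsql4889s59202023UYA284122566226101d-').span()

This matches one or more of a digit (lazy) (non-capturing group); then one or more of one of [s510] (lazy) (non-capturing group); then zero or more of a digit (lazy), then 2 to 4 of a digit, then one or more of the literal '2' (lazy); then exactly 3 of a digit, then one or more of a word character; then zero or more of a word character, then optionally any character except [6pum] (non-capturing group); then anchored at the end.
`re.search` scans for the first position where the pattern succeeds.
The match spans [4:37] → '4889s59202023UYA284122566226101d-'.

(4, 37)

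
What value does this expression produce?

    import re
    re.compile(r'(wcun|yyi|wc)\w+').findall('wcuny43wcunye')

['wcun']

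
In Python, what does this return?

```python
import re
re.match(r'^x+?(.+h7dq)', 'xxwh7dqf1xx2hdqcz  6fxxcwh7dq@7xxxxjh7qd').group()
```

'xxwh7dqf1xx2hdqcz  6fxxcwh7dq'

The pattern matches anchored at the start of the string; then one or more of a literal 'x' (lazy); then one or more of any character, then the literal 'h', then the literal '7dq' (captured).
`re.match` only tries the pattern at the start of the string.
The match spans [0:29] → 'xxwh7dqf1xx2hdqcz  6fxxcwh7dq'.
Captured: group 1 = 'xwh7dqf1xx2hdqcz  6fxxcwh7dq'.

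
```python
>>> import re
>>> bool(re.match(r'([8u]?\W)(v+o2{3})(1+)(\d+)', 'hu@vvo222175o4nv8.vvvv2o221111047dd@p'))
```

False

`match` is anchored at position 0; if the pattern doesn't fit there, it returns None.
Here the pattern fails at index 0, so the call returns None, and `bool(None)` is False.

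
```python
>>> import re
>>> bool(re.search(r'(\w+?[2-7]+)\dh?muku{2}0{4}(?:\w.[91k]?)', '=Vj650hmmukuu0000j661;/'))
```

The pattern matches one or more of a word character (lazy), then one or more of a character in [2-7] (captured); then a digit, then optionally the literal 'h', then the literal 'muk'; then exactly 2 of a literal 'u', then exactly 4 of a literal '0'; then a word character, then any character, then optionally one of [91k] (non-capturing group).
`search` walks the string left to right and returns the first match it finds.
Here the pattern never matches, so the call returns None, and `bool(None)` is False.

False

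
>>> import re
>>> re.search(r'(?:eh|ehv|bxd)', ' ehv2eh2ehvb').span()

(1, 3)

The regex engine tests alternatives in the order written; an earlier branch that matches wins even if a later one would match more.
Unlike `match`, `search` isn't anchored — it looks for the pattern anywhere in the string.
The match spans [1:3] → 'eh'.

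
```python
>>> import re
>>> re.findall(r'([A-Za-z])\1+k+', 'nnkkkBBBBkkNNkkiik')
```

['n', 'B', 'N', 'i']

`\1` has to match the exact text group 1 already captured.
Scanning left to right: at [0:5] match 'nnkkk', group 1 = 'n'; at [5:11] match 'BBBBkk', group 1 = 'B'; at [11:15] match 'NNkk', group 1 = 'N'; at [15:18] match 'iik', group 1 = 'i'.
Because there's exactly one group, `findall` drops the full match and keeps group 1 from each hit.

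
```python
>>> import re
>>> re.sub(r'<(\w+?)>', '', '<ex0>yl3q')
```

Matches: at [0:5] → '<ex0>'.
`sub` substitutes '' at each match site.

'yl3q'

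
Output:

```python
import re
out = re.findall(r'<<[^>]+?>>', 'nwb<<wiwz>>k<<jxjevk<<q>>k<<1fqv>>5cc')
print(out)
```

With no groups in the pattern, `findall` gives back each whole match — 3 here.

['<<wiwz>>', '<<jxjevk<<q>>', '<<1fqv>>']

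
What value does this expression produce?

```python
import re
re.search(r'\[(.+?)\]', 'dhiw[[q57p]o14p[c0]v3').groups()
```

('[q57p',)

`re.search` scans for the first position where the pattern succeeds.
The match spans [4:11] → '[[q57p]'.
Captured: group 1 = '[q57p'.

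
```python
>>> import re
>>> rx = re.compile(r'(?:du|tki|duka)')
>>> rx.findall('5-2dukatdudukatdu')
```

Alternation isn't longest-match — the leftmost alternative that fits at this position is chosen.
Scanning left to right: at [3:5] → 'du'; at [8:10] → 'du'; at [10:12] → 'du'; at [15:17] → 'du'.
`findall` yields the raw match text (4 of them) because the pattern has no groups.

['du', 'du', 'du', 'du']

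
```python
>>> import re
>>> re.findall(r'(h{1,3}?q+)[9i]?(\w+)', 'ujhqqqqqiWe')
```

[('hqqqqq', 'We')]

`findall` packs the 2 group values into a tuple for every match.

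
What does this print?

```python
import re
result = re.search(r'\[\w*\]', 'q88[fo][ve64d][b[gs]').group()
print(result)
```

[fo]

The match spans [3:7] → '[fo]'.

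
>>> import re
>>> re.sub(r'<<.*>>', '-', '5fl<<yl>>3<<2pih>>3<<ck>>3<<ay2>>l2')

Matches: at [3:33] → '<<yl>>3<<2pih>>3<<ck>>3<<ay2>>'.
Each match is replaced by '-'.

'5fl-l2'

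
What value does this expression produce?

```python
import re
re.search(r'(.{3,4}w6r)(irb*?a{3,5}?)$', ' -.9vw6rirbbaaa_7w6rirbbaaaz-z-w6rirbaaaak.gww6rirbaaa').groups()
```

('k.gww6r', 'irbaaa')

The match spans [41:54] → 'k.gww6rirbaaa'.
Captured: group 1 = 'k.gww6r', group 2 = 'irbaaa'.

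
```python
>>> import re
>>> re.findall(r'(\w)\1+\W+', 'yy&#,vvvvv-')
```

`\1` has to match the exact text group 1 already captured.
One capturing group, so `findall` returns just the captured substring from each match — 2 in all.

['y', 'v']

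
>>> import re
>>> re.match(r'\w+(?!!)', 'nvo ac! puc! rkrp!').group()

'nvo'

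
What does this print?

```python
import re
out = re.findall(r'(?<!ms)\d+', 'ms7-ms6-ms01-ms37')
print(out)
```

['1', '7']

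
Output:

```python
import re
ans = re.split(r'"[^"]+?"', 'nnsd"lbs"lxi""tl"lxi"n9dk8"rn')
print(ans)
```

['nnsd', 'lxi"', 'lxi', 'rn']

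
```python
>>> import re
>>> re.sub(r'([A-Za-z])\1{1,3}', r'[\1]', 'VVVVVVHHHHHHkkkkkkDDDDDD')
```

After group 1 captures some text, `\1` only succeeds where that same text appears again.
Matches: at [0:4] → 'VVVV'; at [4:6] → 'VV'; at [6:10] → 'HHHH'; at [10:12] → 'HH'; at [12:16] → 'kkkk'; ….
The replacement refers to a captured group, so each match is rewritten using its own captured text.

'[V][V][H][H][k][k][D][D]'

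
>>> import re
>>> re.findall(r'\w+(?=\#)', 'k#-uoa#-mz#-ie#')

The lookaround is zero-width — it requires the adjacent text to match without consuming it, so the asserted text isn't part of the match.
Matches: at [0:1] → 'k'; at [3:6] → 'uoa'; at [8:10] → 'mz'; at [12:14] → 'ie'.
No capturing groups, so `findall` returns the 4 full match strings.

['k', 'uoa', 'mz', 'ie']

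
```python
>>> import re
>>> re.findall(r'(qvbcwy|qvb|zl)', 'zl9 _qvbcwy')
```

The regex engine tests alternatives in the order written; an earlier branch that matches wins even if a later one would match more.
With a single group, `findall` returns only what that group captured — 2 items.

['zl', 'qvbcwy']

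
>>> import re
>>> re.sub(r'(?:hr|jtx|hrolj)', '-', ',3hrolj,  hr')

Alternation tries branches left to right and keeps the first one that lets the overall match succeed at that position.
Matches: at [2:4] → 'hr'; at [10:12] → 'hr'.
`sub` substitutes '-' at each match site.

',3-olj,  -'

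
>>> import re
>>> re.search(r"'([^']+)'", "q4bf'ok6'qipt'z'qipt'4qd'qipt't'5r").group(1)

'ok6'

The match spans [4:9] → "'ok6'".
Captured: group 1 = 'ok6'.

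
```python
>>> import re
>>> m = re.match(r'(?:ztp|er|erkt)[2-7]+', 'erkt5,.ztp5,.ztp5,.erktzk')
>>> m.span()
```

`re.match` only tries the pattern at the start of the string.
The match spans [0:5] → 'erkt5'.

(0, 5)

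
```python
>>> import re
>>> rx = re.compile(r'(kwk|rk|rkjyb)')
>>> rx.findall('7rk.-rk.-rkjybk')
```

['rk', 'rk', 'rk']

Alternation tries branches left to right and keeps the first one that lets the overall match succeed at that position.
One capturing group, so `findall` returns just the captured substring from each match — 3 in all.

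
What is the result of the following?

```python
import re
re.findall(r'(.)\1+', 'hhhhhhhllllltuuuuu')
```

['h', 'l', 'u']

A backreference is literal: `\1` must see the identical characters the first group matched.
Walking the string: at [0:7] match 'hhhhhhh', group 1 = 'h'; at [7:12] match 'lllll', group 1 = 'l'; at [13:18] match 'uuuuu', group 1 = 'u'.
With a single group, `findall` returns only what that group captured — 3 items.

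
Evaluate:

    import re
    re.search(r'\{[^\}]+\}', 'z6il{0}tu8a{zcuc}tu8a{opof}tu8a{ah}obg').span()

(4, 7)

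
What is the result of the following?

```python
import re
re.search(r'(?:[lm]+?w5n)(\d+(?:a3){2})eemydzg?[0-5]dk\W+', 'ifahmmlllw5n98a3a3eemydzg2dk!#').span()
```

(4, 30)

This matches one or more of one of [lm] (lazy), then the literal 'w5', then the literal 'n' (non-capturing group); then one or more of a digit, then the literal 'a3' repeated 2 times (captured); then the literal 'eem', then the literal 'ydz', then optionally the literal 'g'; then a character in [0-5], then the literal 'dk', then one or more of a non-word character.
The match spans [4:30] → 'mmlllw5n98a3a3eemydzg2dk!#'.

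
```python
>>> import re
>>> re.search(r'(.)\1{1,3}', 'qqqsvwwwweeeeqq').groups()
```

After group 1 captures some text, `\1` only succeeds where that same text appears again.
`re.search` scans for the first position where the pattern succeeds.
The match spans [0:3] → 'qqq'.
Captured: group 1 = 'q'.

('q',)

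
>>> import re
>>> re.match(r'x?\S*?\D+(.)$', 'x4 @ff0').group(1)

Pattern: optionally a literal 'x', then zero or more of a non-whitespace character (lazy); then one or more of a non-digit; then any character (captured); then anchored at the end.
`re.match` only tries the pattern at the start of the string.
The match spans [0:7] → 'x4 @ff0'.
Captured: group 1 = '0'.

'0'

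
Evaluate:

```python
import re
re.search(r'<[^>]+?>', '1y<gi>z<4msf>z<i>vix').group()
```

'<gi>'

`re.search` tries every starting position until one works.
The match spans [2:6] → '<gi>'.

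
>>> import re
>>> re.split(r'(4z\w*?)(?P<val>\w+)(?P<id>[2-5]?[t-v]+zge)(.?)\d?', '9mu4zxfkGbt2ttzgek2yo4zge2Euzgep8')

A non-greedy quantifier consumes as few characters as it can — just enough that the remainder of the pattern still matches from where it stops; whatever follows it matches normally.
The group in the pattern means `split` returns the separators' captures alongside the pieces.

['9mu', '4z', 'xfkGbt2ttzgek2yo4zge2E', 'uzge', 'p', '']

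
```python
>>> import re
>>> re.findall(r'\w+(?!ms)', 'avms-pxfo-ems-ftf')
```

`(?!…)`/`(?<!…)` only lets a position through if the neighbouring text does NOT match; no characters are consumed.
No capturing groups, so `findall` returns the 4 full match strings.

['avms', 'pxfo', 'ems', 'ftf']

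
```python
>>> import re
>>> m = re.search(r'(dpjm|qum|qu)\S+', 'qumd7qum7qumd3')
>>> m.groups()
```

('qum',)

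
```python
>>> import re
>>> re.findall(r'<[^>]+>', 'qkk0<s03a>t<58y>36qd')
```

['<s03a>', '<58y>']

Walking the string: at [4:10] → '<s03a>'; at [11:16] → '<58y>'.
Since nothing is captured, `findall` lists the 2 matched substrings directly.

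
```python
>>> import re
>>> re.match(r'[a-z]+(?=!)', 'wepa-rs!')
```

None

The positive lookaround only admits positions where the adjacent text matches; those characters stay outside the span.
`match` is anchored at position 0; if the pattern doesn't fit there, it returns None.
Here the string doesn't start with a match, so the call returns None.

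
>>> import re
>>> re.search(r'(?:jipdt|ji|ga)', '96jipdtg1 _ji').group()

'jipdt'

The regex engine tests alternatives in the order written; an earlier branch that matches wins even if a later one would match more.
`re.search` scans for the first position where the pattern succeeds.
The match spans [2:7] → 'jipdt'.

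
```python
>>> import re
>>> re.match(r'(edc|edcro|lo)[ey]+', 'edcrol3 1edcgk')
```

With `match`, the pattern is implicitly anchored at the beginning.
Here position 0 doesn't satisfy it, so the call returns None.

None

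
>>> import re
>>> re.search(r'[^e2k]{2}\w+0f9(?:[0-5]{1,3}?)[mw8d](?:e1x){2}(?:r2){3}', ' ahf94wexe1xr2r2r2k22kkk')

None

The pattern matches exactly 2 of any character except [e2k], then one or more of a word character, then the literal '0f9'; then 1 to 3 of a character in [0-5] (lazy) (non-capturing group); then one of [mw8d], then the literal 'e1x' repeated 2 times, then the literal 'r2' repeated 3 times.
`re.search` scans for the first position where the pattern succeeds.
Here nothing in the string fits, so the call returns None.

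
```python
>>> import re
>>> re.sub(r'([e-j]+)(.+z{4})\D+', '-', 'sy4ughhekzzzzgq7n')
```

This matches one or more of a character in [e-j] (captured); then one or more of any character, then exactly 4 of the literal 'z' (captured); then one or more of a non-digit.
Every occurrence is swapped for '-'.

'sy4u-7n'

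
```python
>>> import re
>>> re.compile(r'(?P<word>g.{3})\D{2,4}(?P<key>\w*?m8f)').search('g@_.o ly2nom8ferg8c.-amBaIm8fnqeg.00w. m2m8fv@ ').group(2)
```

'2nom8f'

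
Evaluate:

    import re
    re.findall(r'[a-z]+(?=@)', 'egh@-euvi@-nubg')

['egh', 'euvi']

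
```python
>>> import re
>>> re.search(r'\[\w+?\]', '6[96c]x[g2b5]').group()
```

'[96c]'

`re.search` tries every starting position until one works.
The match spans [1:6] → '[96c]'.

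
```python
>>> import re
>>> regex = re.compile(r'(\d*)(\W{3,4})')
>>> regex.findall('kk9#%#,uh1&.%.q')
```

[('9', '#%#,'), ('1', '&.%.')]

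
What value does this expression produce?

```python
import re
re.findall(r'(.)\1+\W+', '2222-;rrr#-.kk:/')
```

['2', 'r', 'k']

After group 1 captures some text, `\1` only succeeds where that same text appears again.
Scanning left to right: at [0:6] match '2222-;', group 1 = '2'; at [6:12] match 'rrr#-.', group 1 = 'r'; at [12:16] match 'kk:/', group 1 = 'k'.
With a single group, `findall` returns only what that group captured — 3 items.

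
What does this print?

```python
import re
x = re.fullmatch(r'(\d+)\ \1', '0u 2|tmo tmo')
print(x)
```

The backreference `\1` re-matches whatever the first group consumed, character for character.
`re.fullmatch` requires the pattern to consume the entire string.
Here the pattern can't cover the whole string, so the call returns None.

None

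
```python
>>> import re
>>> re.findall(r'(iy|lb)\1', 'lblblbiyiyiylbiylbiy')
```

`\1` is not a pattern — it's the concrete string captured by group 1, re-applied verbatim.
Matches: at [0:4] match 'lblb', group 1 = 'lb'; at [6:10] match 'iyiy', group 1 = 'iy'.
Because there's exactly one group, `findall` drops the full match and keeps group 1 from each hit.

['lb', 'iy']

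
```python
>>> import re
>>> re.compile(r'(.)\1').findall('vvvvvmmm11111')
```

`\1` is not a pattern — it's the concrete string captured by group 1, re-applied verbatim.
`findall` collects group 1 from each match (5 total).

['v', 'v', 'm', '1', '1']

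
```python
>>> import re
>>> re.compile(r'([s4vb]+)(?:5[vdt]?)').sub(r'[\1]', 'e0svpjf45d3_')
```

Pattern: one or more of one of [s4vb] (captured); then a literal '5', then optionally one of [vdt] (non-capturing group).
Matches: at [7:10] → '45d'.
The replacement refers to a captured group, so each match is rewritten using its own captured text.

'e0svpjf[4]3_'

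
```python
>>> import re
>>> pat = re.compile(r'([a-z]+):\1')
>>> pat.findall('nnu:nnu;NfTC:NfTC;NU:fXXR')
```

['nnu']

`\1` is not a pattern — it's the concrete string captured by group 1, re-applied verbatim.
`findall` collects group 1 from the one match (1 total).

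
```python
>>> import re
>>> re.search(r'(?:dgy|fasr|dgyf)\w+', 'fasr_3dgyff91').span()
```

(0, 13)

`search` walks the string left to right and returns the first match it finds.
The match spans [0:13] → 'fasr_3dgyff91'.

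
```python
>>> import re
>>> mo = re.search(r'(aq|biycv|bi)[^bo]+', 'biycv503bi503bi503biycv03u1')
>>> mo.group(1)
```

'biycv'

Branches in `(...|...)` are attempted left-to-right; the first branch that allows the whole pattern to succeed is taken.
`re.search` scans for the first position where the pattern succeeds.
The match spans [0:8] → 'biycv503'.
Captured: group 1 = 'biycv'.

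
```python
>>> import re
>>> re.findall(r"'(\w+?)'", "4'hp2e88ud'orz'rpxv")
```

['hp2e88ud']

Because there's exactly one group, `findall` drops the full match and keeps group 1 from the one hit.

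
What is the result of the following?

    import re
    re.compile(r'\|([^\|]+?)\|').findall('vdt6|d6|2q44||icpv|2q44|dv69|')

`findall` collects group 1 from each match (3 total).

['d6', 'icpv', 'dv69']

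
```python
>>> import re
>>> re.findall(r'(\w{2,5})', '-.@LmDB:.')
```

This matches 2 to 5 of a word character (captured).
With a single group, `findall` returns only what that group captured — 1 item.

['LmDB']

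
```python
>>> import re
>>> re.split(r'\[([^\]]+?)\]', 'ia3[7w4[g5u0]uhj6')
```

Matches to split on: at [3:13] → '[7w4[g5u0]'.
With a capturing group present, the delimiter's captured portion is kept in the result list.

['ia3', '7w4[g5u0', 'uhj6']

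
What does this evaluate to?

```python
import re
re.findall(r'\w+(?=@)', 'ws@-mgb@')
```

['ws', 'mgb']

The `(?=…)`/`(?<=…)` assertion just peeks at neighbouring text; it doesn't advance the match position.
Matches: at [0:2] → 'ws'; at [4:7] → 'mgb'.
Since nothing is captured, `findall` lists the 2 matched substrings directly.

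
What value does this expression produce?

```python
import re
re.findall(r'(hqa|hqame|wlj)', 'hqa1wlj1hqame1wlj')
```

['hqa', 'wlj', 'hqa', 'wlj']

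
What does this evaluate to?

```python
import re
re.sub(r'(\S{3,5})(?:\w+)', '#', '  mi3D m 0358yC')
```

'  # m #'

The pattern matches 3 to 5 of a non-whitespace character (captured); then one or more of a word character (non-capturing group).
`sub` substitutes '#' at each match site.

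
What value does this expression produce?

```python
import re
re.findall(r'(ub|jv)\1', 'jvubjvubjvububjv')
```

`\1` is not a pattern — it's the concrete string captured by group 1, re-applied verbatim.
Matches: at [10:14] match 'ubub', group 1 = 'ub'.
Because there's exactly one group, `findall` drops the full match and keeps group 1 from the one hit.

['ub']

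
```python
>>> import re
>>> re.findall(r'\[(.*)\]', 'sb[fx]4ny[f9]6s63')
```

['fx]4ny[f9']

Walking the string: at [2:13] match '[fx]4ny[f9]', group 1 = 'fx]4ny[f9'.
`findall` collects group 1 from the one match (1 total).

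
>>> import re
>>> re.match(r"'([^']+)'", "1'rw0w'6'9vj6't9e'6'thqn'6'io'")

None

`match` is anchored at position 0; if the pattern doesn't fit there, it returns None.
Here position 0 doesn't satisfy it, so the call returns None.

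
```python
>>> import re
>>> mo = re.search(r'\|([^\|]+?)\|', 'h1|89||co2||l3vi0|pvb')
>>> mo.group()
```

'|89|'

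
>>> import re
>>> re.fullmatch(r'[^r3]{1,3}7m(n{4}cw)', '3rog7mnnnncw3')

For `fullmatch`, every character of the input must be accounted for by the pattern.
Here the pattern can't cover the whole string, so the call returns None.

None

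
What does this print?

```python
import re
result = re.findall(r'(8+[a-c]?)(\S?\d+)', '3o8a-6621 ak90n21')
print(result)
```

[('8a', '-6621')]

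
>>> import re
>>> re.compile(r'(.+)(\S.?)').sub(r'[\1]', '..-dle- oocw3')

Pattern: one or more of any character (captured); then a non-whitespace character, then optionally any character (captured).
`\1` in the replacement pulls in group 1's text for each match.

'[..-dle- oocw]'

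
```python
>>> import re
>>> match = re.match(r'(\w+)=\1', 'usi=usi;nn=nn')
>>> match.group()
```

'usi=usi'

With `match`, the pattern is implicitly anchored at the beginning.
The match spans [0:7] → 'usi=usi'.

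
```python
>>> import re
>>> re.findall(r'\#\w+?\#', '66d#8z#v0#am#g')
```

['#8z#', '#am#']

No capturing groups, so `findall` returns the 2 full match strings.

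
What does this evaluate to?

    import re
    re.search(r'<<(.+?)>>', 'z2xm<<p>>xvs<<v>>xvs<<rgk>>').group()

'<<p>>'

`search` walks the string left to right and returns the first match it finds.
The match spans [4:9] → '<<p>>'.
Captured: group 1 = 'p'.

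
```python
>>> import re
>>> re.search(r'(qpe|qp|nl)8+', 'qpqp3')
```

None

Here no position works, so the call returns None.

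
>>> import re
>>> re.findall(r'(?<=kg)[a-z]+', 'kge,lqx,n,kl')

The lookaround is zero-width — it requires the adjacent text to match without consuming it, so the asserted text isn't part of the match.
Matches: at [2:3] → 'e'.
With no groups in the pattern, `findall` gives back each whole match — 1 here.

['e']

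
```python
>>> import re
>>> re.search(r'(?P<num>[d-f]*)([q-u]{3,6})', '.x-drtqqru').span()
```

(3, 10)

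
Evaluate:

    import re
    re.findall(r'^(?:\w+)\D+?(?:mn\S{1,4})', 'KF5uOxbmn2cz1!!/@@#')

This matches anchored at the start of the string; then one or more of a word character (non-capturing group); then one or more of a non-digit (lazy); then the literal 'mn', then 1 to 4 of a non-whitespace character (non-capturing group).
`findall` yields the raw match text (1 of them) because the pattern has no groups.

['KF5uOxbmn2cz1']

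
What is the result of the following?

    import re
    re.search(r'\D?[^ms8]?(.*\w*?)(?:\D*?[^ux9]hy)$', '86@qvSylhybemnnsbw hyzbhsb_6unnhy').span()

(0, 33)

This matches optionally a non-digit, then optionally any character except [ms8]; then zero or more of any character, then zero or more of a word character (lazy) (captured); then zero or more of a non-digit (lazy), then any character except [ux9], then the literal 'hy' (non-capturing group); then anchored at the end.
`re.search` scans for the first position where the pattern succeeds.
The match spans [0:33] → '86@qvSylhybemnnsbw hyzbhsb_6unnhy'.
Captured: group 1 = '86@qvSylhybemnnsbw hyzbhsb_6un'.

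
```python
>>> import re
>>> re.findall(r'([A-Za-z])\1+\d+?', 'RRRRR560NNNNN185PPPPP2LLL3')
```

['R', 'N', 'P', 'L']

After group 1 captures some text, `\1` only succeeds where that same text appears again.
Scanning left to right: at [0:6] match 'RRRRR5', group 1 = 'R'; at [8:14] match 'NNNNN1', group 1 = 'N'; at [16:22] match 'PPPPP2', group 1 = 'P'; at [22:26] match 'LLL3', group 1 = 'L'.
Because there's exactly one group, `findall` drops the full match and keeps group 1 from each hit.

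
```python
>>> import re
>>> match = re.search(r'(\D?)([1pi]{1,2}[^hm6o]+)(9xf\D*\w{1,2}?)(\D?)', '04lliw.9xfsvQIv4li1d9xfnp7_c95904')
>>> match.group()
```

The `?` after the quantifier makes it lazy — it takes as little as possible before letting the rest of the pattern try.
The match spans [3:27] → 'liw.9xfsvQIv4li1d9xfnp7_'.

'liw.9xfsvQIv4li1d9xfnp7_'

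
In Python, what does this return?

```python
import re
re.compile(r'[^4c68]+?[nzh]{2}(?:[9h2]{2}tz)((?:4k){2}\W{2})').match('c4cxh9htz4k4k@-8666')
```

None

`re.match` only tries the pattern at the start of the string.
Here position 0 doesn't satisfy it, so the call returns None.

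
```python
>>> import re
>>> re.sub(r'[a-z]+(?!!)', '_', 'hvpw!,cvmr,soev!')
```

A negative assertion filters positions out without eating any characters.
Matches: at [0:3] → 'hvp'; at [6:10] → 'cvmr'; at [11:14] → 'soe'.
Each match is replaced by '_'.

'_w!,_,_v!'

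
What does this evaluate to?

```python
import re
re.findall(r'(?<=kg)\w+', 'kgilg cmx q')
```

The `(?=…)`/`(?<=…)` assertion just peeks at neighbouring text; it doesn't advance the match position.
Walking the string: at [2:5] → 'ilg'.
With no groups in the pattern, `findall` gives back each whole match — 1 here.

['ilg']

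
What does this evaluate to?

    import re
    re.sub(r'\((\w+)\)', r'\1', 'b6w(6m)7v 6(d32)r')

'b6w6m7v 6d32r'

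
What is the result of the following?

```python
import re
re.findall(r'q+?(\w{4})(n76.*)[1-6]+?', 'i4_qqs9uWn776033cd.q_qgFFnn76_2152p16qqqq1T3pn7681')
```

[('gFFn', 'n76_2152p16qqqq1T3pn768')]

Pattern: one or more of a literal 'q' (lazy); then exactly 4 of a word character (captured); then the literal 'n76', then zero or more of any character (captured); then one or more of a character in [1-6] (lazy).
Matches: at [21:50] match 'qgFFnn76_2152p16qqqq1T3pn7681', groups = ('gFFn', 'n76_2152p16qqqq1T3pn768').
With 2 capturing groups, `findall` returns a 2-tuple per match.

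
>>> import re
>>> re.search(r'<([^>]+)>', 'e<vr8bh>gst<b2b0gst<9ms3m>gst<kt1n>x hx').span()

(1, 8)

The match spans [1:8] → '<vr8bh>'.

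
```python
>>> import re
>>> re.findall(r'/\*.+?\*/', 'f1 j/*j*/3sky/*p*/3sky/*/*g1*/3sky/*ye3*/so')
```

Since nothing is captured, `findall` lists the 4 matched substrings directly.

['/*j*/', '/*p*/', '/*/*g1*/', '/*ye3*/']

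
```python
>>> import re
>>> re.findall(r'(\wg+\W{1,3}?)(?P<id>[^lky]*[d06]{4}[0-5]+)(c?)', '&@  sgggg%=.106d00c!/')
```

This matches a word character, then one or more of a literal 'g', then 1 to 3 of a non-word character (lazy) (captured); then zero or more of any character except [lky], then exactly 4 of one of [d06], then one or more of a character in [0-5] (captured as 'id'); then optionally a literal 'c' (captured).
Because the quantifier is non-greedy, it stops expanding at the earliest point where the rest of the pattern can succeed.
Scanning left to right: at [4:19] match 'sgggg%=.106d00c', groups = ('sgggg%', '=.106d00', 'c').
With 3 capturing groups, `findall` returns a 3-tuple per match.

[('sgggg%', '=.106d00', 'c')]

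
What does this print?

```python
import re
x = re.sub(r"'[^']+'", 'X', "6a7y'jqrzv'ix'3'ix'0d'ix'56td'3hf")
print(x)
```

Matches: at [4:11] → "'jqrzv'"; at [13:16] → "'3'"; at [18:22] → "'0d'"; at [24:30] → "'56td'".
Every occurrence is swapped for 'X'.

6a7yXixXixXixX3hf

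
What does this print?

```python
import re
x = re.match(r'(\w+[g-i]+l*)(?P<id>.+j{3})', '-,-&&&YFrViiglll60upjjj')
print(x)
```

None

The pattern matches one or more of a word character, then one or more of a character in [g-i], then zero or more of the literal 'l' (captured); then one or more of any character, then exactly 3 of the literal 'j' (captured as 'id').
`re.match` only tries the pattern at the start of the string.
Here position 0 doesn't satisfy it, so the call returns None.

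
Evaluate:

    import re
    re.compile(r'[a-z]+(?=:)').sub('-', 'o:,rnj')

The positive lookaround only admits positions where the adjacent text matches; those characters stay outside the span.
Matches: at [0:1] → 'o'.
`sub` substitutes '-' at each match site.

'-:,rnj'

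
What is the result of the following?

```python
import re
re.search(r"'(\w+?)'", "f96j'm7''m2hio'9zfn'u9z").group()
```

"'m7'"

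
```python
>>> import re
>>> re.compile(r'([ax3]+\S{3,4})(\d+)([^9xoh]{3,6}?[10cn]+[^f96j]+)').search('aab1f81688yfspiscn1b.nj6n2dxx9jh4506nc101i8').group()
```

'aab1f81688yfspiscn1b.n'

Pattern: one or more of one of [ax3], then 3 to 4 of a non-whitespace character (captured); then one or more of a digit (captured); then 3 to 6 of any character except [9xoh] (lazy), then one or more of one of [10cn], then one or more of any character except [f96j] (captured).
The match spans [0:22] → 'aab1f81688yfspiscn1b.n'.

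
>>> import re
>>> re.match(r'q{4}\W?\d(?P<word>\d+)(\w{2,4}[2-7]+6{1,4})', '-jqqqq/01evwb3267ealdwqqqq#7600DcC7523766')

None

`match` is anchored at position 0; if the pattern doesn't fit there, it returns None.
Here position 0 doesn't satisfy it, so the call returns None.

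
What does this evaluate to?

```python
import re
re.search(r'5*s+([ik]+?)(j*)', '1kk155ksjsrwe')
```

None

Pattern: zero or more of the literal '5', then one or more of a literal 's'; then one or more of one of [ik] (lazy) (captured); then zero or more of a literal 'j' (captured).
Unlike `match`, `search` isn't anchored — it looks for the pattern anywhere in the string.
Here nothing in the string fits, so the call returns None.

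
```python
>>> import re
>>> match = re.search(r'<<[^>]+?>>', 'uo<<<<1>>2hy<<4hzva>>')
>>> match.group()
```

The match spans [2:9] → '<<<<1>>'.

'<<<<1>>'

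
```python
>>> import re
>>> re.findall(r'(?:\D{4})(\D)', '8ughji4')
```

Pattern: exactly 4 of a non-digit (non-capturing group); then a non-digit (captured).
Matches: at [1:6] match 'ughji', group 1 = 'i'.
With a single group, `findall` returns only what that group captured — 1 item.

['i']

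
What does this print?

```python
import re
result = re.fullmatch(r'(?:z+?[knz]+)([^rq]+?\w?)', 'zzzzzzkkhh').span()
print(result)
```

(0, 10)

The pattern matches one or more of a literal 'z' (lazy), then one or more of one of [knz] (non-capturing group); then one or more of any character except [rq] (lazy), then optionally a word character (captured).
For `fullmatch`, every character of the input must be accounted for by the pattern.
The match spans [0:10] → 'zzzzzzkkhh'.
Captured: group 1 = 'hh'.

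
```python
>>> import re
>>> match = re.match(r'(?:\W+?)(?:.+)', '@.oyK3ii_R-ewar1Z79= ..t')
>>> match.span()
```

`match` is anchored at position 0; if the pattern doesn't fit there, it returns None.
The match spans [0:24] → '@.oyK3ii_R-ewar1Z79= ..t'.

(0, 24)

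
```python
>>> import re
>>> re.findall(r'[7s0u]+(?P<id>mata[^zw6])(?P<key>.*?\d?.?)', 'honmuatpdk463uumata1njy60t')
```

[('mata1', 'n')]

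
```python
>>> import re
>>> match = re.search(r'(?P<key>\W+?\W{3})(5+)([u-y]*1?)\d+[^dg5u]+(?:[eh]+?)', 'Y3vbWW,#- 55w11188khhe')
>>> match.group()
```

',#- 55w11188khhe'

Pattern: one or more of a non-word character (lazy), then exactly 3 of a non-word character (captured as 'key'); then one or more of a literal '5' (captured); then zero or more of a character in [u-y], then optionally the literal '1' (captured); then one or more of a digit; then one or more of any character except [dg5u]; then one or more of one of [eh] (lazy) (non-capturing group).
Unlike `match`, `search` isn't anchored — it looks for the pattern anywhere in the string.
The match spans [6:22] → ',#- 55w11188khhe'.
Captured: group 1 = ',#- ', group 2 = '55', group 3 = 'w1'.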